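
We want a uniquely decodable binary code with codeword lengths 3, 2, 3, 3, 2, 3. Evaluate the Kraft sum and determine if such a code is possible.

1; yes

With common denominator 2^3 = 8: Σ 2^(−ℓᵢ) = 1/8 + 2/8 + 1/8 + 1/8 + 2/8 + 1/8 = 8/8 = 1.
Kraft's inequality requires Σ ≤ 1; here Σ = 1 ≤ 1, so such a prefix code exists.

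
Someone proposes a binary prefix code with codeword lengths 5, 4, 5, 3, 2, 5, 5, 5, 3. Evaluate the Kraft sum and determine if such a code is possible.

With common denominator 2^5 = 32: Σ 2^(−ℓᵢ) = 1/32 + 2/32 + 1/32 + 4/32 + 8/32 + 1/32 + 1/32 + 1/32 + 4/32 = 23/32 = 0.71875.
Kraft's inequality requires Σ ≤ 1; here Σ = 0.71875 ≤ 1, so such a prefix code exists.

0.71875; yes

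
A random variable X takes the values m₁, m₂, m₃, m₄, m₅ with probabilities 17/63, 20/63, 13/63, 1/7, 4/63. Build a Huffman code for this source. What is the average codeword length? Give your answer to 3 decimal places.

Repeatedly combine the two least-probable nodes; the expected code length is the sum of the merged weights.
merge 4/63 + 1/7 → 13/63
merge 13/63 + 13/63 → 26/63
merge 17/63 + 20/63 → 37/63
merge 26/63 + 37/63 → 1
L = 13/63 + 26/63 + 37/63 + 1 = 139/63 ≈ 2.206 bits/symbol.

2.206 bits/symbol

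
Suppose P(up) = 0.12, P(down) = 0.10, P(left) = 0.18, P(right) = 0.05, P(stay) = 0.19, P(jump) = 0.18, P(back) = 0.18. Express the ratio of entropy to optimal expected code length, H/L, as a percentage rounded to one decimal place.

Entropy H = −Σ p log₂ p ≈ 2.7065 bits.
Huffman merges: 1/20+1/10→3/20; 3/25+3/20→27/100; 9/50+9/50→9/25; 9/50+19/100→37/100; 27/100+9/25→63/100; 37/100+63/100→1. L = 139/50 ≈ 2.7800.
Efficiency = H/L = 2.7065/2.7800 = 97.4%.

97.4%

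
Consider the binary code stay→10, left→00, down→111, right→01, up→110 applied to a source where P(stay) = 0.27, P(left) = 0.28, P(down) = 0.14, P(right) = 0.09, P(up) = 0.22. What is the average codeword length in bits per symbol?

2.36 bits/symbol

L̄ = Σ pᵢ·ℓᵢ = 0.27·2 + 0.28·2 + 0.14·3 + 0.09·2 + 0.22·3 = 2.36 bits/symbol.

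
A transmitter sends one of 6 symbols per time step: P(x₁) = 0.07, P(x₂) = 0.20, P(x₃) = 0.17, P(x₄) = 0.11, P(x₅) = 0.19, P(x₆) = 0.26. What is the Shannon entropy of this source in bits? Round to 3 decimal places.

H = −Σ pᵢ log₂ pᵢ.
−0.07·log₂(0.07) = 0.2686
−0.20·log₂(0.20) = 0.4644
−0.17·log₂(0.17) = 0.4346
−0.11·log₂(0.11) = 0.3503
−0.19·log₂(0.19) = 0.4552
−0.26·log₂(0.26) = 0.5053
Sum ≈ 2.4783 → 2.478 bits.

2.478 bits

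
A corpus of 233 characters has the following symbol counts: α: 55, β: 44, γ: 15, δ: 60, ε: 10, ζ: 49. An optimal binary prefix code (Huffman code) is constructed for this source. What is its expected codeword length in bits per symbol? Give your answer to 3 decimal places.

Probabilities are the counts divided by 233.
Repeatedly combine the two least-probable nodes; the expected code length is the sum of the merged weights.
merge 10/233 + 15/233 → 25/233
merge 25/233 + 44/233 → 69/233
merge 49/233 + 55/233 → 104/233
merge 60/233 + 69/233 → 129/233
merge 104/233 + 129/233 → 1
L = 25/233 + 69/233 + 104/233 + 129/233 + 1 = 560/233 ≈ 2.403 bits/symbol.

2.403 bits/symbol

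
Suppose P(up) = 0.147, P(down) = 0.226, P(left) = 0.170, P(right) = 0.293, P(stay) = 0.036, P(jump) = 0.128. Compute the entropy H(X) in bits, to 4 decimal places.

H = −Σ pᵢ log₂ pᵢ.
−0.147·log₂(0.147) = 0.4066
−0.226·log₂(0.226) = 0.4849
−0.170·log₂(0.170) = 0.4346
−0.293·log₂(0.293) = 0.5189
−0.036·log₂(0.036) = 0.1727
−0.128·log₂(0.128) = 0.3796
Sum ≈ 2.3973 → 2.3973 bits.

2.3973 bits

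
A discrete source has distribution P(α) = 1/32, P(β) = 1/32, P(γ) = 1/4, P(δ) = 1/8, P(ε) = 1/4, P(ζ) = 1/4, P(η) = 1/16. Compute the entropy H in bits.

Each probability is a power of 1/2, so log₂(1/p) is an integer.
H = Σ p·log₂(1/p) = 1/32·5 + 1/32·5 + 1/4·2 + 1/8·3 + 1/4·2 + 1/4·2 + 1/16·4 = 2.4375 bits.

2.4375 bits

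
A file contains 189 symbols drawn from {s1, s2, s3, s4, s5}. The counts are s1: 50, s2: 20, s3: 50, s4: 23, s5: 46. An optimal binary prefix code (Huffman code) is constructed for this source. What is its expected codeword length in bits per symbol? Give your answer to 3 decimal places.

Probabilities are the counts divided by 189.
Repeatedly combine the two least-probable nodes; the expected code length is the sum of the merged weights.
merge 20/189 + 23/189 → 43/189
merge 43/189 + 46/189 → 89/189
merge 50/189 + 50/189 → 100/189
merge 89/189 + 100/189 → 1
L = 43/189 + 89/189 + 100/189 + 1 = 421/189 ≈ 2.228 bits/symbol.

2.228 bits/symbol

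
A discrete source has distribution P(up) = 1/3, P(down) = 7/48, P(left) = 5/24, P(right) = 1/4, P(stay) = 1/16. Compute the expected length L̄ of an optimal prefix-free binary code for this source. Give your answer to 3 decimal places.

Repeatedly combine the two least-probable nodes; the expected code length is the sum of the merged weights.
merge 1/16 + 7/48 → 5/24
merge 5/24 + 5/24 → 5/12
merge 1/4 + 1/3 → 7/12
merge 5/12 + 7/12 → 1
L = 5/24 + 5/12 + 7/12 + 1 = 53/24 ≈ 2.208 bits/symbol.

2.208 bits/symbol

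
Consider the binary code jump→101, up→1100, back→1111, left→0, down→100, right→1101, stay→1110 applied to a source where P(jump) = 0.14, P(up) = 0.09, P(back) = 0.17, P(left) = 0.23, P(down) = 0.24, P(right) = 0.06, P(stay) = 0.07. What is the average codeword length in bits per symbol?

2.93 bits/symbol

L̄ = Σ pᵢ·ℓᵢ = 0.14·3 + 0.09·4 + 0.17·4 + 0.23·1 + 0.24·3 + 0.06·4 + 0.07·4 = 2.93 bits/symbol.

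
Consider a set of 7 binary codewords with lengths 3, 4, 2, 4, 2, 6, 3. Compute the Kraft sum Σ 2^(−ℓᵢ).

With common denominator 2^6 = 64: Σ 2^(−ℓᵢ) = 8/64 + 4/64 + 16/64 + 4/64 + 16/64 + 1/64 + 8/64 = 57/64 = 0.890625.

0.890625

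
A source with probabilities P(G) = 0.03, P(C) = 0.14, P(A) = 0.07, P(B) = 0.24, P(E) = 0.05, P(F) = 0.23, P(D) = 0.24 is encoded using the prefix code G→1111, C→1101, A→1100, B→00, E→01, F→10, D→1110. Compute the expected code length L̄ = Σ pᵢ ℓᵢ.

2.96 bits/symbol

L̄ = Σ pᵢ·ℓᵢ = 0.03·4 + 0.14·4 + 0.07·4 + 0.24·2 + 0.05·2 + 0.23·2 + 0.24·4 = 2.96 bits/symbol.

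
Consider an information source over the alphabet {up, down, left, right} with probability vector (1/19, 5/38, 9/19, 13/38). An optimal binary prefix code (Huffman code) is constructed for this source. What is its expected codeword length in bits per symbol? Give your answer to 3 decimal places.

Repeatedly combine the two least-probable nodes; the expected code length is the sum of the merged weights.
merge 1/19 + 5/38 → 7/38
merge 7/38 + 13/38 → 10/19
merge 9/19 + 10/19 → 1
L = 7/38 + 10/19 + 1 = 65/38 ≈ 1.711 bits/symbol.

1.711 bits/symbol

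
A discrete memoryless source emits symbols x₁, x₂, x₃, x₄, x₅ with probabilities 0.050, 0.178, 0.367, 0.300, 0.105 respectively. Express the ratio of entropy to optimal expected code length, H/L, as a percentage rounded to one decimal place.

Entropy H = −Σ p log₂ p ≈ 2.0526 bits.
Huffman merges: 1/20+21/200→31/200; 31/200+89/500→333/1000; 3/10+333/1000→633/1000; 367/1000+633/1000→1. L = 2121/1000 ≈ 2.1210.
Efficiency = H/L = 2.0526/2.1210 = 96.8%.

96.8%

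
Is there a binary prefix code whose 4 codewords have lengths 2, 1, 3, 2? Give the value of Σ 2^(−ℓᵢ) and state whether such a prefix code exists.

With common denominator 2^3 = 8: Σ 2^(−ℓᵢ) = 2/8 + 4/8 + 1/8 + 2/8 = 9/8 = 1.125.
Kraft's inequality requires Σ ≤ 1; here Σ = 1.125 > 1, so no such prefix code exists.

1.125; no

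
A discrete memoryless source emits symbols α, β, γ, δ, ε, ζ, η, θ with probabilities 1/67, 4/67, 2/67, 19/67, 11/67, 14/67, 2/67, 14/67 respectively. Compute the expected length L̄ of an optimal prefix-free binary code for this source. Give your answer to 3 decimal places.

2.552 bits/symbol

Repeatedly combine the two least-probable nodes; the expected code length is the sum of the merged weights.
merge 1/67 + 2/67 → 3/67
merge 2/67 + 3/67 → 5/67
merge 4/67 + 5/67 → 9/67
merge 9/67 + 11/67 → 20/67
merge 14/67 + 14/67 → 28/67
merge 19/67 + 20/67 → 39/67
merge 28/67 + 39/67 → 1
L = 3/67 + 5/67 + 9/67 + 20/67 + 28/67 + 39/67 + 1 = 171/67 ≈ 2.552 bits/symbol.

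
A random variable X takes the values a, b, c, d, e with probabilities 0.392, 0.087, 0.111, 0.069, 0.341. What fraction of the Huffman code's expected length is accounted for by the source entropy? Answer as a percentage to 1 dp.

97.7%

Entropy H = −Σ p log₂ p ≈ 1.9836 bits.
Huffman merges: 69/1000+87/1000→39/250; 111/1000+39/250→267/1000; 267/1000+341/1000→76/125; 49/125+76/125→1. L = 2031/1000 ≈ 2.0310.
Efficiency = H/L = 1.9836/2.0310 = 97.7%.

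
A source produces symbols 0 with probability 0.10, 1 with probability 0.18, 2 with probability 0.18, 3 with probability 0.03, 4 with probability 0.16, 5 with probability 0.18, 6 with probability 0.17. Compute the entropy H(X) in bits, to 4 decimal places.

H = −Σ pᵢ log₂ pᵢ.
−0.10·log₂(0.10) = 0.3322
−0.18·log₂(0.18) = 0.4453
−0.18·log₂(0.18) = 0.4453
−0.03·log₂(0.03) = 0.1518
−0.16·log₂(0.16) = 0.4230
−0.18·log₂(0.18) = 0.4453
−0.17·log₂(0.17) = 0.4346
Sum ≈ 2.6775 → 2.6775 bits.

2.6775 bits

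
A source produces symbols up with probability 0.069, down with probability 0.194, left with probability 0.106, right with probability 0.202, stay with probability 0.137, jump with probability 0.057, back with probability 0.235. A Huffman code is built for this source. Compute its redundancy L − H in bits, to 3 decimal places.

0.035 bits

Entropy H = −Σ p log₂ p ≈ 2.6539 bits.
Huffman merges: 57/1000+69/1000→63/500; 53/500+63/500→29/125; 137/1000+97/500→331/1000; 101/500+29/125→217/500; 47/200+331/1000→283/500; 217/500+283/500→1. L = 2689/1000 ≈ 2.6890.
L − H = 2.6890 − 2.6539 = 0.035 bits.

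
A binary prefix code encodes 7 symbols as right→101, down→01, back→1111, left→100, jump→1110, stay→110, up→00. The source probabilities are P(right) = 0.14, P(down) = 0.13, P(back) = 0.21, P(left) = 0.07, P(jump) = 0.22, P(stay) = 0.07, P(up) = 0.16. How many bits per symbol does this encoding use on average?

L̄ = Σ pᵢ·ℓᵢ = 0.14·3 + 0.13·2 + 0.21·4 + 0.07·3 + 0.22·4 + 0.07·3 + 0.16·2 = 3.14 bits/symbol.

3.14 bits/symbol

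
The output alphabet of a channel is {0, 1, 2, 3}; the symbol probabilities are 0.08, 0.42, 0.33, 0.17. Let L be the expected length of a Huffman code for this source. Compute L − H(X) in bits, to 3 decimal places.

0.050 bits

Entropy H = −Σ p log₂ p ≈ 1.7796 bits.
Huffman merges: 2/25+17/100→1/4; 1/4+33/100→29/50; 21/50+29/50→1. L = 183/100 ≈ 1.8300.
L − H = 1.8300 − 1.7796 = 0.050 bits.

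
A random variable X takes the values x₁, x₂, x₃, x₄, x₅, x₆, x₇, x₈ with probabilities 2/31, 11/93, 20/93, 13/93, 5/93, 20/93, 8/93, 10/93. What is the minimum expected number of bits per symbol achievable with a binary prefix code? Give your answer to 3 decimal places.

Repeatedly combine the two least-probable nodes; the expected code length is the sum of the merged weights.
merge 5/93 + 2/31 → 11/93
merge 8/93 + 10/93 → 6/31
merge 11/93 + 11/93 → 22/93
merge 13/93 + 6/31 → 1/3
merge 20/93 + 20/93 → 40/93
merge 22/93 + 1/3 → 53/93
merge 40/93 + 53/93 → 1
L = 11/93 + 6/31 + 22/93 + 1/3 + 40/93 + 53/93 + 1 = 268/93 ≈ 2.882 bits/symbol.

2.882 bits/symbol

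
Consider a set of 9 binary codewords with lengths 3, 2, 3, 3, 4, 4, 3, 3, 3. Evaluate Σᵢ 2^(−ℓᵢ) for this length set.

With common denominator 2^4 = 16: Σ 2^(−ℓᵢ) = 2/16 + 4/16 + 2/16 + 2/16 + 1/16 + 1/16 + 2/16 + 2/16 + 2/16 = 18/16 = 1.125.

1.125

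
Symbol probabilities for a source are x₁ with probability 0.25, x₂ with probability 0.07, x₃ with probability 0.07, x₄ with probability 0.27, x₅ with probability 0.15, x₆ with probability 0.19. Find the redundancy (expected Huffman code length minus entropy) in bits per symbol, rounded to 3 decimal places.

0.017 bits

Entropy H = −Σ p log₂ p ≈ 2.4129 bits.
Huffman merges: 7/100+7/100→7/50; 7/50+3/20→29/100; 19/100+1/4→11/25; 27/100+29/100→14/25; 11/25+14/25→1. L = 243/100 ≈ 2.4300.
L − H = 2.4300 − 2.4129 = 0.017 bits.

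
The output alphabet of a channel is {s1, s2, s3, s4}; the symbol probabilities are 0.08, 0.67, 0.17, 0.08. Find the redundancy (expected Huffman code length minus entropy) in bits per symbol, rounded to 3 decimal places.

0.085 bits

Entropy H = −Σ p log₂ p ≈ 1.4047 bits.
Huffman merges: 2/25+2/25→4/25; 4/25+17/100→33/100; 33/100+67/100→1. L = 149/100 ≈ 1.4900.
L − H = 1.4900 − 1.4047 = 0.085 bits.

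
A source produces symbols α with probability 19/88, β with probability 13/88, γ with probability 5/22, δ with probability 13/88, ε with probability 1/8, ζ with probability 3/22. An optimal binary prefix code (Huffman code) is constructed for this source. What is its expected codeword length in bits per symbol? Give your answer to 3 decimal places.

2.557 bits/symbol

Repeatedly combine the two least-probable nodes; the expected code length is the sum of the merged weights.
merge 1/8 + 3/22 → 23/88
merge 13/88 + 13/88 → 13/44
merge 19/88 + 5/22 → 39/88
merge 23/88 + 13/44 → 49/88
merge 39/88 + 49/88 → 1
L = 23/88 + 13/44 + 39/88 + 49/88 + 1 = 225/88 ≈ 2.557 bits/symbol.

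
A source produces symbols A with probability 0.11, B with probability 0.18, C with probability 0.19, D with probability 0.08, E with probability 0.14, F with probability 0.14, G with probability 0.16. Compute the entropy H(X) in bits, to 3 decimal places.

H = −Σ pᵢ log₂ pᵢ.
−0.11·log₂(0.11) = 0.3503
−0.18·log₂(0.18) = 0.4453
−0.19·log₂(0.19) = 0.4552
−0.08·log₂(0.08) = 0.2915
−0.14·log₂(0.14) = 0.3971
−0.14·log₂(0.14) = 0.3971
−0.16·log₂(0.16) = 0.4230
Sum ≈ 2.7596 → 2.760 bits.

2.760 bits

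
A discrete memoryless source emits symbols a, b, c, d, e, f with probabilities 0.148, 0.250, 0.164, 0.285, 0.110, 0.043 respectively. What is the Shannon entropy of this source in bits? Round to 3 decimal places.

H = −Σ pᵢ log₂ pᵢ.
−0.148·log₂(0.148) = 0.4079
−0.250·log₂(0.250) = 0.5000
−0.164·log₂(0.164) = 0.4278
−0.285·log₂(0.285) = 0.5161
−0.110·log₂(0.110) = 0.3503
−0.043·log₂(0.043) = 0.1952
Sum ≈ 2.3973 → 2.397 bits.

2.397 bits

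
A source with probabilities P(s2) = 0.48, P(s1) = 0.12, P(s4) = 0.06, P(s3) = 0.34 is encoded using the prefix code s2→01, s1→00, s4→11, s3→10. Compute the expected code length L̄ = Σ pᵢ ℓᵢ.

L̄ = Σ pᵢ·ℓᵢ = 0.48·2 + 0.12·2 + 0.06·2 + 0.34·2 = 2 bits/symbol.

2 bits/symbol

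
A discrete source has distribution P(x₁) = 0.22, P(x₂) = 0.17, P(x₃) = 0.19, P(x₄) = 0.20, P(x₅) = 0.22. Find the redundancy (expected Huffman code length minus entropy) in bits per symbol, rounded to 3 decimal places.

0.045 bits

Entropy H = −Σ p log₂ p ≈ 2.3153 bits.
Huffman merges: 17/100+19/100→9/25; 1/5+11/50→21/50; 11/50+9/25→29/50; 21/50+29/50→1. L = 59/25 ≈ 2.3600.
L − H = 2.3600 − 2.3153 = 0.045 bits.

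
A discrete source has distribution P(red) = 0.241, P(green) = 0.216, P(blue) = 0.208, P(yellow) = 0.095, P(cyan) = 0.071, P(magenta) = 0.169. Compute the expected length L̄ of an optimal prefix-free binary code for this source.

Repeatedly combine the two least-probable nodes; the expected code length is the sum of the merged weights.
merge 71/1000 + 19/200 → 83/500
merge 83/500 + 169/1000 → 67/200
merge 26/125 + 27/125 → 53/125
merge 241/1000 + 67/200 → 72/125
merge 53/125 + 72/125 → 1
L = 83/500 + 67/200 + 53/125 + 72/125 + 1 = 2501/1000 = 2.501 bits/symbol.

2.501 bits/symbol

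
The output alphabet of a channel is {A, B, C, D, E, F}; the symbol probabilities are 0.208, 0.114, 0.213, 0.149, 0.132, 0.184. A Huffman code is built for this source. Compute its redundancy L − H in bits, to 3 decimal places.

0.031 bits

Entropy H = −Σ p log₂ p ≈ 2.5478 bits.
Huffman merges: 57/500+33/250→123/500; 149/1000+23/125→333/1000; 26/125+213/1000→421/1000; 123/500+333/1000→579/1000; 421/1000+579/1000→1. L = 2579/1000 ≈ 2.5790.
L − H = 2.5790 − 2.5478 = 0.031 bits.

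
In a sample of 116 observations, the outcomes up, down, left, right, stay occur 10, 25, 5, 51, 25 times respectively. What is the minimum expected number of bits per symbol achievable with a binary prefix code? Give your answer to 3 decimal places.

Probabilities are the counts divided by 116.
Repeatedly combine the two least-probable nodes; the expected code length is the sum of the merged weights.
merge 5/116 + 5/58 → 15/116
merge 15/116 + 25/116 → 10/29
merge 25/116 + 10/29 → 65/116
merge 51/116 + 65/116 → 1
L = 15/116 + 10/29 + 65/116 + 1 = 59/29 ≈ 2.034 bits/symbol.

2.034 bits/symbol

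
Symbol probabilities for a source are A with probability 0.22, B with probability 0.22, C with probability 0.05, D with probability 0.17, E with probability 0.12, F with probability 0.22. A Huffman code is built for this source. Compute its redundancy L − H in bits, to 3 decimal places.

Entropy H = −Σ p log₂ p ≈ 2.4595 bits.
Huffman merges: 1/20+3/25→17/100; 17/100+17/100→17/50; 11/50+11/50→11/25; 11/50+17/50→14/25; 11/25+14/25→1. L = 251/100 ≈ 2.5100.
L − H = 2.5100 − 2.4595 = 0.051 bits.

0.051 bits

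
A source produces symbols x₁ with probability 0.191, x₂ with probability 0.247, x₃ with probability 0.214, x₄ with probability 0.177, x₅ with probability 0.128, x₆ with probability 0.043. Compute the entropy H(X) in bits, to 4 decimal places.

H = −Σ pᵢ log₂ pᵢ.
−0.191·log₂(0.191) = 0.4562
−0.247·log₂(0.247) = 0.4983
−0.214·log₂(0.214) = 0.4760
−0.177·log₂(0.177) = 0.4422
−0.128·log₂(0.128) = 0.3796
−0.043·log₂(0.043) = 0.1952
Sum ≈ 2.4475 → 2.4475 bits.

2.4475 bits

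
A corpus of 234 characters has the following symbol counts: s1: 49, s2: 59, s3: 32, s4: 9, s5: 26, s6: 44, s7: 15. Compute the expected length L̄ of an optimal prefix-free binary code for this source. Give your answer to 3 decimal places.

Probabilities are the counts divided by 234.
Repeatedly combine the two least-probable nodes; the expected code length is the sum of the merged weights.
merge 1/26 + 5/78 → 4/39
merge 4/39 + 1/9 → 25/117
merge 16/117 + 22/117 → 38/117
merge 49/234 + 25/117 → 11/26
merge 59/234 + 38/117 → 15/26
merge 11/26 + 15/26 → 1
L = 4/39 + 25/117 + 38/117 + 11/26 + 15/26 + 1 = 103/39 ≈ 2.641 bits/symbol.

2.641 bits/symbol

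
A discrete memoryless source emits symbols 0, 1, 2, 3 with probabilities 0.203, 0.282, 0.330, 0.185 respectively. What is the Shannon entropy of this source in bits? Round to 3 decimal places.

1.960 bits

H = −Σ pᵢ log₂ pᵢ.
−0.203·log₂(0.203) = 0.4670
−0.282·log₂(0.282) = 0.5150
−0.330·log₂(0.330) = 0.5278
−0.185·log₂(0.185) = 0.4504
Sum ≈ 1.9602 → 1.960 bits.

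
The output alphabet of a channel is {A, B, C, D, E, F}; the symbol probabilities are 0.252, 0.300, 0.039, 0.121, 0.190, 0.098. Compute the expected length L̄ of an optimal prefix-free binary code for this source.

2.395 bits/symbol

Repeatedly combine the two least-probable nodes; the expected code length is the sum of the merged weights.
merge 39/1000 + 49/500 → 137/1000
merge 121/1000 + 137/1000 → 129/500
merge 19/100 + 63/250 → 221/500
merge 129/500 + 3/10 → 279/500
merge 221/500 + 279/500 → 1
L = 137/1000 + 129/500 + 221/500 + 279/500 + 1 = 479/200 = 2.395 bits/symbol.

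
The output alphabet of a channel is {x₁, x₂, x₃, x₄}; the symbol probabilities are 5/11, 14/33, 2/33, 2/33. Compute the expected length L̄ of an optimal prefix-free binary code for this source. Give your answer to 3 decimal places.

Repeatedly combine the two least-probable nodes; the expected code length is the sum of the merged weights.
merge 2/33 + 2/33 → 4/33
merge 4/33 + 14/33 → 6/11
merge 5/11 + 6/11 → 1
L = 4/33 + 6/11 + 1 = 5/3 ≈ 1.667 bits/symbol.

1.667 bits/symbol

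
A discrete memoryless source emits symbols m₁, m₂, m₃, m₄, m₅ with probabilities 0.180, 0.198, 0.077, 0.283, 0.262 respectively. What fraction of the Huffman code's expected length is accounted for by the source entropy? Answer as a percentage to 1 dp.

98.1%

Entropy H = −Σ p log₂ p ≈ 2.2144 bits.
Huffman merges: 77/1000+9/50→257/1000; 99/500+257/1000→91/200; 131/500+283/1000→109/200; 91/200+109/200→1. L = 2257/1000 ≈ 2.2570.
Efficiency = H/L = 2.2144/2.2570 = 98.1%.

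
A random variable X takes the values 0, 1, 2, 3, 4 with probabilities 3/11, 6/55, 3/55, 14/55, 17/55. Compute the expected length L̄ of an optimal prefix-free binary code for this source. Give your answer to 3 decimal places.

Repeatedly combine the two least-probable nodes; the expected code length is the sum of the merged weights.
merge 3/55 + 6/55 → 9/55
merge 9/55 + 14/55 → 23/55
merge 3/11 + 17/55 → 32/55
merge 23/55 + 32/55 → 1
L = 9/55 + 23/55 + 32/55 + 1 = 119/55 ≈ 2.164 bits/symbol.

2.164 bits/symbol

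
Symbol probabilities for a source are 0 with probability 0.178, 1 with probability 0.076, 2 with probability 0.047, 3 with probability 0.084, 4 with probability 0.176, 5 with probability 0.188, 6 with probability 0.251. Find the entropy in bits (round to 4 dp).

2.6283 bits

H = −Σ pᵢ log₂ pᵢ.
−0.178·log₂(0.178) = 0.4432
−0.076·log₂(0.076) = 0.2826
−0.047·log₂(0.047) = 0.2073
−0.084·log₂(0.084) = 0.3002
−0.176·log₂(0.176) = 0.4411
−0.188·log₂(0.188) = 0.4533
−0.251·log₂(0.251) = 0.5006
Sum ≈ 2.6283 → 2.6283 bits.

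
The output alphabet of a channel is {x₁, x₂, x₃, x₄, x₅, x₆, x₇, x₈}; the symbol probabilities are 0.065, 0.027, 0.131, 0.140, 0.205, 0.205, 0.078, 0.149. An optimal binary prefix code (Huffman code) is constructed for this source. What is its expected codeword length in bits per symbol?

Repeatedly combine the two least-probable nodes; the expected code length is the sum of the merged weights.
merge 27/1000 + 13/200 → 23/250
merge 39/500 + 23/250 → 17/100
merge 131/1000 + 7/50 → 271/1000
merge 149/1000 + 17/100 → 319/1000
merge 41/200 + 41/200 → 41/100
merge 271/1000 + 319/1000 → 59/100
merge 41/100 + 59/100 → 1
L = 23/250 + 17/100 + 271/1000 + 319/1000 + 41/100 + 59/100 + 1 = 713/250 = 2.852 bits/symbol.

2.852 bits/symbol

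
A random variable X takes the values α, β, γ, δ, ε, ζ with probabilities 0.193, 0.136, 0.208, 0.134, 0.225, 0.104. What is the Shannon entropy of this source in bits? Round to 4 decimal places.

2.5331 bits

H = −Σ pᵢ log₂ pᵢ.
−0.193·log₂(0.193) = 0.4581
−0.136·log₂(0.136) = 0.3915
−0.208·log₂(0.208) = 0.4712
−0.134·log₂(0.134) = 0.3886
−0.225·log₂(0.225) = 0.4842
−0.104·log₂(0.104) = 0.3396
Sum ≈ 2.5331 → 2.5331 bits.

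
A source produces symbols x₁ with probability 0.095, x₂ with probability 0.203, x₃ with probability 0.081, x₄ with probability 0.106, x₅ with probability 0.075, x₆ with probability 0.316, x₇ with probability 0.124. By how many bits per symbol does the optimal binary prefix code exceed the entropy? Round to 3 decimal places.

Entropy H = −Σ p log₂ p ≈ 2.6054 bits.
Huffman merges: 3/40+81/1000→39/250; 19/200+53/500→201/1000; 31/250+39/250→7/25; 201/1000+203/1000→101/250; 7/25+79/250→149/250; 101/250+149/250→1. L = 2637/1000 ≈ 2.6370.
L − H = 2.6370 − 2.6054 = 0.032 bits.

0.032 bits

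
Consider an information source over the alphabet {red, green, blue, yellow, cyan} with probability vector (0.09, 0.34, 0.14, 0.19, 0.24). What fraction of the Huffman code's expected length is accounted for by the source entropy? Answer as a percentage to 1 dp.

Entropy H = −Σ p log₂ p ≈ 2.1883 bits.
Huffman merges: 9/100+7/50→23/100; 19/100+23/100→21/50; 6/25+17/50→29/50; 21/50+29/50→1. L = 223/100 ≈ 2.2300.
Efficiency = H/L = 2.1883/2.2300 = 98.1%.

98.1%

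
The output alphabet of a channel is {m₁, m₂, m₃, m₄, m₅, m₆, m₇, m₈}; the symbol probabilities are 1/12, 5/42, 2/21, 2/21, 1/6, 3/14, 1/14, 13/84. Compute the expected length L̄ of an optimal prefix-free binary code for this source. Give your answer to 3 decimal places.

Repeatedly combine the two least-probable nodes; the expected code length is the sum of the merged weights.
merge 1/14 + 1/12 → 13/84
merge 2/21 + 2/21 → 4/21
merge 5/42 + 13/84 → 23/84
merge 13/84 + 1/6 → 9/28
merge 4/21 + 3/14 → 17/42
merge 23/84 + 9/28 → 25/42
merge 17/42 + 25/42 → 1
L = 13/84 + 4/21 + 23/84 + 9/28 + 17/42 + 25/42 + 1 = 247/84 ≈ 2.940 bits/symbol.

2.940 bits/symbol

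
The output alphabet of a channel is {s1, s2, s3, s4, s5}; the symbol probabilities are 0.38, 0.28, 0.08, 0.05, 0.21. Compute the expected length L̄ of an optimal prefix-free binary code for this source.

2.09 bits/symbol

Repeatedly combine the two least-probable nodes; the expected code length is the sum of the merged weights.
merge 1/20 + 2/25 → 13/100
merge 13/100 + 21/100 → 17/50
merge 7/25 + 17/50 → 31/50
merge 19/50 + 31/50 → 1
L = 13/100 + 17/50 + 31/50 + 1 = 209/100 = 2.09 bits/symbol.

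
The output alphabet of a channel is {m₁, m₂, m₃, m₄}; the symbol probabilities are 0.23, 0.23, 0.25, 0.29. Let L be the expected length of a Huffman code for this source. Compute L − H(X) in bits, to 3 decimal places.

Entropy H = −Σ p log₂ p ≈ 1.9932 bits.
Huffman merges: 23/100+23/100→23/50; 1/4+29/100→27/50; 23/50+27/50→1. L = 2 ≈ 2.0000.
L − H = 2.0000 − 1.9932 = 0.007 bits.

0.007 bits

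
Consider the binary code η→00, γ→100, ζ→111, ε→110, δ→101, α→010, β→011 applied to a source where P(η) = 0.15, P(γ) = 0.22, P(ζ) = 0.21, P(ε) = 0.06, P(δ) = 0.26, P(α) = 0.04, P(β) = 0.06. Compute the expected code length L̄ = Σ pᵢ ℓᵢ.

L̄ = Σ pᵢ·ℓᵢ = 0.15·2 + 0.22·3 + 0.21·3 + 0.06·3 + 0.26·3 + 0.04·3 + 0.06·3 = 2.85 bits/symbol.

2.85 bits/symbol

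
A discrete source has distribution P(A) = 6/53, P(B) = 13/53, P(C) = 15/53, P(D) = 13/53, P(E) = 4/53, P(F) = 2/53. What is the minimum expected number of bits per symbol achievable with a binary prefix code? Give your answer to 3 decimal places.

2.340 bits/symbol

Repeatedly combine the two least-probable nodes; the expected code length is the sum of the merged weights.
merge 2/53 + 4/53 → 6/53
merge 6/53 + 6/53 → 12/53
merge 12/53 + 13/53 → 25/53
merge 13/53 + 15/53 → 28/53
merge 25/53 + 28/53 → 1
L = 6/53 + 12/53 + 25/53 + 28/53 + 1 = 124/53 ≈ 2.340 bits/symbol.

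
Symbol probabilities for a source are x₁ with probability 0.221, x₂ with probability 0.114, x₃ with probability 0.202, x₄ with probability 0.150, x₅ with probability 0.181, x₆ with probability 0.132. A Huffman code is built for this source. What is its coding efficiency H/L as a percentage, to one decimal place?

98.8%

Entropy H = −Σ p log₂ p ≈ 2.5471 bits.
Huffman merges: 57/500+33/250→123/500; 3/20+181/1000→331/1000; 101/500+221/1000→423/1000; 123/500+331/1000→577/1000; 423/1000+577/1000→1. L = 2577/1000 ≈ 2.5770.
Efficiency = H/L = 2.5471/2.5770 = 98.8%.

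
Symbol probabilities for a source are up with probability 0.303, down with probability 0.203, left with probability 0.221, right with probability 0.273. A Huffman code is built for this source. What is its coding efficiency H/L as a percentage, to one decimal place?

Entropy H = −Σ p log₂ p ≈ 1.9816 bits.
Huffman merges: 203/1000+221/1000→53/125; 273/1000+303/1000→72/125; 53/125+72/125→1. L = 2 ≈ 2.0000.
Efficiency = H/L = 1.9816/2.0000 = 99.1%.

99.1%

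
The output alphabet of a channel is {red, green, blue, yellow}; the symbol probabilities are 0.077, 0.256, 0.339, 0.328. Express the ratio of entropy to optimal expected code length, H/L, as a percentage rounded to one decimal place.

Entropy H = −Σ p log₂ p ≈ 1.8446 bits.
Huffman merges: 77/1000+32/125→333/1000; 41/125+333/1000→661/1000; 339/1000+661/1000→1. L = 997/500 ≈ 1.9940.
Efficiency = H/L = 1.8446/1.9940 = 92.5%.

92.5%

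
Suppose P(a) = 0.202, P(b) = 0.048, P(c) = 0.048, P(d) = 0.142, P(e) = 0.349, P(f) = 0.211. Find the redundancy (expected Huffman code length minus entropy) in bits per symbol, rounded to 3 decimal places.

0.044 bits

Entropy H = −Σ p log₂ p ≈ 2.2902 bits.
Huffman merges: 6/125+6/125→12/125; 12/125+71/500→119/500; 101/500+211/1000→413/1000; 119/500+349/1000→587/1000; 413/1000+587/1000→1. L = 1167/500 ≈ 2.3340.
L − H = 2.3340 − 2.2902 = 0.044 bits.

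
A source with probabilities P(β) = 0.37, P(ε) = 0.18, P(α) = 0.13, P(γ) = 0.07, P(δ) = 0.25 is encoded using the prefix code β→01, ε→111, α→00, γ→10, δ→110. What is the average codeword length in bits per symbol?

L̄ = Σ pᵢ·ℓᵢ = 0.37·2 + 0.18·3 + 0.13·2 + 0.07·2 + 0.25·3 = 2.43 bits/symbol.

2.43 bits/symbol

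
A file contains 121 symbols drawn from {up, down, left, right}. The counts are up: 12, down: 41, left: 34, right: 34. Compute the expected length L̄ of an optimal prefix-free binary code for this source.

Probabilities are the counts divided by 121.
Repeatedly combine the two least-probable nodes; the expected code length is the sum of the merged weights.
merge 12/121 + 34/121 → 46/121
merge 34/121 + 41/121 → 75/121
merge 46/121 + 75/121 → 1
L = 46/121 + 75/121 + 1 = 2 bits/symbol.

2 bits/symbol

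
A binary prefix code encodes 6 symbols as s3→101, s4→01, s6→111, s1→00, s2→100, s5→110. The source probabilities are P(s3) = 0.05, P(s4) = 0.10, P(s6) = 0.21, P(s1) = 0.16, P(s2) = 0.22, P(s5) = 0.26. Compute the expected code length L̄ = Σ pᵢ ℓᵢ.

2.74 bits/symbol

L̄ = Σ pᵢ·ℓᵢ = 0.05·3 + 0.10·2 + 0.21·3 + 0.16·2 + 0.22·3 + 0.26·3 = 2.74 bits/symbol.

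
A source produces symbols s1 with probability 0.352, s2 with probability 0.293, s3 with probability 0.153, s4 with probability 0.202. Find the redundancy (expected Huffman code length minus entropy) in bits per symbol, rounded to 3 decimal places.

Entropy H = −Σ p log₂ p ≈ 1.9297 bits.
Huffman merges: 153/1000+101/500→71/200; 293/1000+44/125→129/200; 71/200+129/200→1. L = 2 ≈ 2.0000.
L − H = 2.0000 − 1.9297 = 0.070 bits.

0.070 bits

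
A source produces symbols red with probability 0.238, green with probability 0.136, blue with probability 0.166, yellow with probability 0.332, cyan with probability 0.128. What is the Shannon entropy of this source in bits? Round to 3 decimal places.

H = −Σ pᵢ log₂ pᵢ.
−0.238·log₂(0.238) = 0.4929
−0.136·log₂(0.136) = 0.3915
−0.166·log₂(0.166) = 0.4301
−0.332·log₂(0.332) = 0.5281
−0.128·log₂(0.128) = 0.3796
Sum ≈ 2.2222 → 2.222 bits.

2.222 bits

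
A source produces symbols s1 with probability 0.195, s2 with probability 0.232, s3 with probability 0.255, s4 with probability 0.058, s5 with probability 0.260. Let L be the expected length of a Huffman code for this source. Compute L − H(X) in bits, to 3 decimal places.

Entropy H = −Σ p log₂ p ≈ 2.1952 bits.
Huffman merges: 29/500+39/200→253/1000; 29/125+253/1000→97/200; 51/200+13/50→103/200; 97/200+103/200→1. L = 2253/1000 ≈ 2.2530.
L − H = 2.2530 − 2.1952 = 0.058 bits.

0.058 bits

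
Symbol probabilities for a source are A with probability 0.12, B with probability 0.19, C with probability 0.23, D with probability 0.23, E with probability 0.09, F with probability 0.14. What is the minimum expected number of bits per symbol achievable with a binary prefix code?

Repeatedly combine the two least-probable nodes; the expected code length is the sum of the merged weights.
merge 9/100 + 3/25 → 21/100
merge 7/50 + 19/100 → 33/100
merge 21/100 + 23/100 → 11/25
merge 23/100 + 33/100 → 14/25
merge 11/25 + 14/25 → 1
L = 21/100 + 33/100 + 11/25 + 14/25 + 1 = 127/50 = 2.54 bits/symbol.

2.54 bits/symbol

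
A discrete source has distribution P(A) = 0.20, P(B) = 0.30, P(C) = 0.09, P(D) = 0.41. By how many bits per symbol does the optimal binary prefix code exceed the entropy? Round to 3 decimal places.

Entropy H = −Σ p log₂ p ≈ 1.8255 bits.
Huffman merges: 9/100+1/5→29/100; 29/100+3/10→59/100; 41/100+59/100→1. L = 47/25 ≈ 1.8800.
L − H = 1.8800 − 1.8255 = 0.054 bits.

0.054 bits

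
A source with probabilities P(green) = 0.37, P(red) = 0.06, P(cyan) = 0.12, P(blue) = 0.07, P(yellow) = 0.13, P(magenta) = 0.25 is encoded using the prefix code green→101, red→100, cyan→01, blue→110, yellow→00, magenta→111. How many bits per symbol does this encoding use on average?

2.75 bits/symbol

L̄ = Σ pᵢ·ℓᵢ = 0.37·3 + 0.06·3 + 0.12·2 + 0.07·3 + 0.13·2 + 0.25·3 = 2.75 bits/symbol.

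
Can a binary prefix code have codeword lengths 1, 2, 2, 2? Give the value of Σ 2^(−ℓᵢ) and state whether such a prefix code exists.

1.25; no

With common denominator 2^2 = 4: Σ 2^(−ℓᵢ) = 2/4 + 1/4 + 1/4 + 1/4 = 5/4 = 1.25.
Kraft's inequality requires Σ ≤ 1; here Σ = 1.25 > 1, so no such prefix code exists.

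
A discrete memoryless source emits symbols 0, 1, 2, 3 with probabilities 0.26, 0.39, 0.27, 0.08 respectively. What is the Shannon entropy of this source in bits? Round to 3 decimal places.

H = −Σ pᵢ log₂ pᵢ.
−0.26·log₂(0.26) = 0.5053
−0.39·log₂(0.39) = 0.5298
−0.27·log₂(0.27) = 0.5100
−0.08·log₂(0.08) = 0.2915
Sum ≈ 1.8366 → 1.837 bits.

1.837 bits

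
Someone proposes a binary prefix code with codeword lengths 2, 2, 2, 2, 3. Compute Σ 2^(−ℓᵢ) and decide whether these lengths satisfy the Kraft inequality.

With common denominator 2^3 = 8: Σ 2^(−ℓᵢ) = 2/8 + 2/8 + 2/8 + 2/8 + 1/8 = 9/8 = 1.125.
Kraft's inequality requires Σ ≤ 1; here Σ = 1.125 > 1, so no such prefix code exists.

1.125; no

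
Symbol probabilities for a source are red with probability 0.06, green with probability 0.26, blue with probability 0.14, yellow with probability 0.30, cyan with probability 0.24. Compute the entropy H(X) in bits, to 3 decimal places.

2.161 bits

H = −Σ pᵢ log₂ pᵢ.
−0.06·log₂(0.06) = 0.2435
−0.26·log₂(0.26) = 0.5053
−0.14·log₂(0.14) = 0.3971
−0.30·log₂(0.30) = 0.5211
−0.24·log₂(0.24) = 0.4941
Sum ≈ 2.1612 → 2.161 bits.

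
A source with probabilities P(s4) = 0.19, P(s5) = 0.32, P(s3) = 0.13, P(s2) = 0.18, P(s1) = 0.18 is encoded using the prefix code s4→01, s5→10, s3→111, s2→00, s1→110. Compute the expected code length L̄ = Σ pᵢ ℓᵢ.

L̄ = Σ pᵢ·ℓᵢ = 0.19·2 + 0.32·2 + 0.13·3 + 0.18·2 + 0.18·3 = 2.31 bits/symbol.

2.31 bits/symbol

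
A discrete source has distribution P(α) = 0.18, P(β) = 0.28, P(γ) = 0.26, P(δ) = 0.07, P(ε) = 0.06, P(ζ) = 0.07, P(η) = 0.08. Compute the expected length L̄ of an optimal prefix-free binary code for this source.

2.56 bits/symbol

Repeatedly combine the two least-probable nodes; the expected code length is the sum of the merged weights.
merge 3/50 + 7/100 → 13/100
merge 7/100 + 2/25 → 3/20
merge 13/100 + 3/20 → 7/25
merge 9/50 + 13/50 → 11/25
merge 7/25 + 7/25 → 14/25
merge 11/25 + 14/25 → 1
L = 13/100 + 3/20 + 7/25 + 11/25 + 14/25 + 1 = 64/25 = 2.56 bits/symbol.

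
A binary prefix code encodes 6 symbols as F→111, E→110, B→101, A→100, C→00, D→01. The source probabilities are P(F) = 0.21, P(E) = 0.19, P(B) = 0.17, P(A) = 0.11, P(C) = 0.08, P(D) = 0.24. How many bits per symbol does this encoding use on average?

L̄ = Σ pᵢ·ℓᵢ = 0.21·3 + 0.19·3 + 0.17·3 + 0.11·3 + 0.08·2 + 0.24·2 = 2.68 bits/symbol.

2.68 bits/symbol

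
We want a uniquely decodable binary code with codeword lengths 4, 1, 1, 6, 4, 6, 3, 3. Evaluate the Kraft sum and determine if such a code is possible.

With common denominator 2^6 = 64: Σ 2^(−ℓᵢ) = 4/64 + 32/64 + 32/64 + 1/64 + 4/64 + 1/64 + 8/64 + 8/64 = 90/64 = 1.40625.
Kraft's inequality requires Σ ≤ 1; here Σ = 1.40625 > 1, so no such prefix code exists.

1.40625; no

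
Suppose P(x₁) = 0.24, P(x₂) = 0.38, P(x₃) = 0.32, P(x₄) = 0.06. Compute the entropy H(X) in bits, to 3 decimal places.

H = −Σ pᵢ log₂ pᵢ.
−0.24·log₂(0.24) = 0.4941
−0.38·log₂(0.38) = 0.5305
−0.32·log₂(0.32) = 0.5260
−0.06·log₂(0.06) = 0.2435
Sum ≈ 1.7942 → 1.794 bits.

1.794 bits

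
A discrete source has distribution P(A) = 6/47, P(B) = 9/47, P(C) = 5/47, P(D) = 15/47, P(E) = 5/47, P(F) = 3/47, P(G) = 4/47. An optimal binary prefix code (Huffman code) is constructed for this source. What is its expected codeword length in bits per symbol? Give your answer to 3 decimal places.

Repeatedly combine the two least-probable nodes; the expected code length is the sum of the merged weights.
merge 3/47 + 4/47 → 7/47
merge 5/47 + 5/47 → 10/47
merge 6/47 + 7/47 → 13/47
merge 9/47 + 10/47 → 19/47
merge 13/47 + 15/47 → 28/47
merge 19/47 + 28/47 → 1
L = 7/47 + 10/47 + 13/47 + 19/47 + 28/47 + 1 = 124/47 ≈ 2.638 bits/symbol.

2.638 bits/symbol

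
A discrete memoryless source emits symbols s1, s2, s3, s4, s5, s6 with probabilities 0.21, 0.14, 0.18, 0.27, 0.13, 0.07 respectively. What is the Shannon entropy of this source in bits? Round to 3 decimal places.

H = −Σ pᵢ log₂ pᵢ.
−0.21·log₂(0.21) = 0.4728
−0.14·log₂(0.14) = 0.3971
−0.18·log₂(0.18) = 0.4453
−0.27·log₂(0.27) = 0.5100
−0.13·log₂(0.13) = 0.3826
−0.07·log₂(0.07) = 0.2686
Sum ≈ 2.4765 → 2.476 bits.

2.476 bits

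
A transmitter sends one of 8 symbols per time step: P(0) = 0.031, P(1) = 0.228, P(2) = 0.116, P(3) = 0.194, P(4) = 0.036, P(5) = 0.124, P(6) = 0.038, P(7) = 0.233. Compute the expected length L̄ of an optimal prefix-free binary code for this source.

2.711 bits/symbol

Repeatedly combine the two least-probable nodes; the expected code length is the sum of the merged weights.
merge 31/1000 + 9/250 → 67/1000
merge 19/500 + 67/1000 → 21/200
merge 21/200 + 29/250 → 221/1000
merge 31/250 + 97/500 → 159/500
merge 221/1000 + 57/250 → 449/1000
merge 233/1000 + 159/500 → 551/1000
merge 449/1000 + 551/1000 → 1
L = 67/1000 + 21/200 + 221/1000 + 159/500 + 449/1000 + 551/1000 + 1 = 2711/1000 = 2.711 bits/symbol.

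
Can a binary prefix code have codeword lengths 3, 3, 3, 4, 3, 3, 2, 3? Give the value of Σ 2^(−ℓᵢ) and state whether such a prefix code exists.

With common denominator 2^4 = 16: Σ 2^(−ℓᵢ) = 2/16 + 2/16 + 2/16 + 1/16 + 2/16 + 2/16 + 4/16 + 2/16 = 17/16 = 1.0625.
Kraft's inequality requires Σ ≤ 1; here Σ = 1.0625 > 1, so no such prefix code exists.

1.0625; no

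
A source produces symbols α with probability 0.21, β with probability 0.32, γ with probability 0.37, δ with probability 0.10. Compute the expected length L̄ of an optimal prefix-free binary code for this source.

1.94 bits/symbol

Repeatedly combine the two least-probable nodes; the expected code length is the sum of the merged weights.
merge 1/10 + 21/100 → 31/100
merge 31/100 + 8/25 → 63/100
merge 37/100 + 63/100 → 1
L = 31/100 + 63/100 + 1 = 97/50 = 1.94 bits/symbol.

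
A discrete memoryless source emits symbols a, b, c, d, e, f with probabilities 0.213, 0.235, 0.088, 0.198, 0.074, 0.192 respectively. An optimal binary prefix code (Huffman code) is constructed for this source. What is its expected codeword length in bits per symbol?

2.516 bits/symbol

Repeatedly combine the two least-probable nodes; the expected code length is the sum of the merged weights.
merge 37/500 + 11/125 → 81/500
merge 81/500 + 24/125 → 177/500
merge 99/500 + 213/1000 → 411/1000
merge 47/200 + 177/500 → 589/1000
merge 411/1000 + 589/1000 → 1
L = 81/500 + 177/500 + 411/1000 + 589/1000 + 1 = 629/250 = 2.516 bits/symbol.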